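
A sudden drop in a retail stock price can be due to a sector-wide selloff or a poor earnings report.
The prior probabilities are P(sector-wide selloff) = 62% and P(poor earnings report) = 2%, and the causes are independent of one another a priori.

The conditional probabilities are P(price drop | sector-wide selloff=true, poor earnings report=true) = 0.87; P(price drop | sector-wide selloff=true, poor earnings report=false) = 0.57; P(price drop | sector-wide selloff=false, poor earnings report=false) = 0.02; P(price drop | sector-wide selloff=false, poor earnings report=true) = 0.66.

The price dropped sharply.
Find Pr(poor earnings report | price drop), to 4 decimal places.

Weight on poor earnings report=true, given the evidence: 0.005016 + 0.010788 = 0.015804
The normalizing constant is 0.02*0.38*0.98 + 0.66*0.38*0.02 + 0.57*0.62*0.98 + 0.87*0.62*0.02 = 0.369584
Posterior = 0.015804 / 0.369584 ≈ 0.0428

Pr(poor earnings report | price drop) ≈ 0.0428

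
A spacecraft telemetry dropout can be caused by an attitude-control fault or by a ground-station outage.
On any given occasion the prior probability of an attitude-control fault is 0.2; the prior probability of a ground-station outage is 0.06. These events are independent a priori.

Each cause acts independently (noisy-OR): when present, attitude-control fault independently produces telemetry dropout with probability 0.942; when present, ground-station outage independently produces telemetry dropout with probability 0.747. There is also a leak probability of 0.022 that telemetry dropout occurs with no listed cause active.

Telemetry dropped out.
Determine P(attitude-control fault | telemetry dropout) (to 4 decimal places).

P(attitude-control fault | telemetry dropout) ≈ 0.7822

Under noisy-OR, P(telemetry dropout | causes) = 1 − (1−0.022)·∏(1−qᵢ) over the active causes.
P(telemetry dropout) = 0.022·0.8·0.94 + 0.752566·0.8·0.06 + 0.943276·0.2·0.94 + 0.985649·0.2·0.06 = 0.016544 + 0.036123 + 0.177336 + 0.011828 = 0.241831
The attitude-control fault-present share is 0.177336 + 0.011828 = 0.189164.
So P(attitude-control fault | telemetry dropout) = 0.189164/0.241831 ≈ 0.7822.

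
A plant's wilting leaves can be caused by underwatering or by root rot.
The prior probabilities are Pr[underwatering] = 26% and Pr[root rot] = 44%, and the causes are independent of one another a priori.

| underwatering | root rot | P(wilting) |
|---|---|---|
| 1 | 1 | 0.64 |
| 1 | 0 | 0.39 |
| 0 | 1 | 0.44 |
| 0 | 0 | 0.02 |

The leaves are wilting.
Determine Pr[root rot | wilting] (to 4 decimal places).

Pr[root rot | wilting] ≈ 0.7689

For the numerator, keep only root rot=true terms: 0.143264 + 0.073216 = 0.216480
The normalizing constant is 0.02·0.74·0.56 + 0.44·0.74·0.44 + 0.39·0.26·0.56 + 0.64·0.26·0.44 = 0.281552
Posterior = 0.216480 / 0.281552 ≈ 0.7689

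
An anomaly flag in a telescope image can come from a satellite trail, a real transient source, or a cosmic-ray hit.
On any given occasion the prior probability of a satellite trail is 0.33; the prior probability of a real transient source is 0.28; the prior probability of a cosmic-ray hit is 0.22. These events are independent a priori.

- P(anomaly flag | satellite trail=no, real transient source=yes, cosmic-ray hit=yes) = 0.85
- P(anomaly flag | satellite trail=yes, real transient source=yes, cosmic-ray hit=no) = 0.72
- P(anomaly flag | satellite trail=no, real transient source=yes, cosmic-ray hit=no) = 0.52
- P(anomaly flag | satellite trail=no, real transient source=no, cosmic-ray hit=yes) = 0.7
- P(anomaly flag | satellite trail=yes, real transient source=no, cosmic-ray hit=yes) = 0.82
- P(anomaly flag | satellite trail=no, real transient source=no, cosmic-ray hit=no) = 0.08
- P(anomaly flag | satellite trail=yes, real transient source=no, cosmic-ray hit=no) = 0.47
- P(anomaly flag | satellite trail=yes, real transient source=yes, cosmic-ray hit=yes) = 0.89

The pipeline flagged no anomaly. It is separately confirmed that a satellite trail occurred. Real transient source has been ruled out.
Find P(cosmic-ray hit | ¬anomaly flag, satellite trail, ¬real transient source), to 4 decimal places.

P(cosmic-ray hit | ¬anomaly flag, satellite trail, ¬real transient source) ≈ 0.0874

Sum P(¬anomaly flag|·) weighted by the priors over both values of cosmic-ray hit:
  P(¬anomaly flag | satellite trail, ¬real transient source) = 0.53×0.78 + 0.18×0.22
        = 0.413400 + 0.039600 = 0.453000
Configurations with cosmic-ray hit contribute 0.039600, so
  P(cosmic-ray hit | ¬anomaly flag, satellite trail, ¬real transient source) = 0.039600 / 0.453000 ≈ 0.0874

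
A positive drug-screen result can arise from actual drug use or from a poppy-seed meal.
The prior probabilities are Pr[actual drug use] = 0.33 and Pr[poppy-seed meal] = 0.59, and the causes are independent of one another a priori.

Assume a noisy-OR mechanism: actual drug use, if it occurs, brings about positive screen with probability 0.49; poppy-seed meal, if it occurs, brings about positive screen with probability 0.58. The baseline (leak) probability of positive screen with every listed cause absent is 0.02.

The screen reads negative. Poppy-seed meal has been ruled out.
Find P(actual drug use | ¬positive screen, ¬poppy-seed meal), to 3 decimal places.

Under noisy-OR, P(positive screen | causes) = 1 − (1−0.02)·∏(1−qᵢ) over the active causes.
For the numerator, keep only actual drug use=true terms: 0.4998×0.33 = 0.164934
The normalizing constant is 0.98×0.67 + 0.4998×0.33 = 0.821534
P(actual drug use | ¬positive screen, ¬poppy-seed meal) = 0.164934/0.821534 ≈ 0.201

P(actual drug use | ¬positive screen, ¬poppy-seed meal) ≈ 0.201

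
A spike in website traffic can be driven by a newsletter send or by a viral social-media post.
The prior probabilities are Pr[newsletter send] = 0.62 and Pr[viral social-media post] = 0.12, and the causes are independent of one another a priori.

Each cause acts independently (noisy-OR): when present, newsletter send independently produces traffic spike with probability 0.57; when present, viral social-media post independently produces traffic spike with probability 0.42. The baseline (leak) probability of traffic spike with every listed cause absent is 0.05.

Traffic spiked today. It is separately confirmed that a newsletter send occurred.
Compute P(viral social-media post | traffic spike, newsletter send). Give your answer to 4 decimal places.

P(viral social-media post | traffic spike, newsletter send) ≈ 0.1496

Under noisy-OR, P(traffic spike | causes) = 1 − (1−0.05)·∏(1−qᵢ) over the active causes.
Sum P(traffic spike|·) weighted by the priors over both values of viral social-media post:
  P(traffic spike | newsletter send) = 0.5915×0.88 + 0.76307×0.12
        = 0.520520 + 0.091568 = 0.612088
Configurations with viral social-media post contribute 0.091568, so
  P(viral social-media post | traffic spike, newsletter send) = 0.091568 / 0.612088 ≈ 0.1496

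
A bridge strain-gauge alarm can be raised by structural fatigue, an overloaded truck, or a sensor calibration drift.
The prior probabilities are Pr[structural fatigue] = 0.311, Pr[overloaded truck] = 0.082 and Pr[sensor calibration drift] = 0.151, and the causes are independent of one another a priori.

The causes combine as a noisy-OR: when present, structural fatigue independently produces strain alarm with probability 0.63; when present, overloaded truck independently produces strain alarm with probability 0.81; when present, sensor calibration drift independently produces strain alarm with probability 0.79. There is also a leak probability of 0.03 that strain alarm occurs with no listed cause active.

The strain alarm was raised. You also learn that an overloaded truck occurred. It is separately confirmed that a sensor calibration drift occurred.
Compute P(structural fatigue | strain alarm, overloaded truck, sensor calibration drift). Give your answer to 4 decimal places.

Under noisy-OR, P(strain alarm | causes) = 1 − (1−0.03)·∏(1−qᵢ) over the active causes.
By total probability over both values of structural fatigue:
  P(strain alarm | overloaded truck, sensor calibration drift) = 0.961297·0.689 + 0.98568·0.311
        = 0.662334 + 0.306546 = 0.968880
The terms with structural fatigue present sum to 0.306546, so
  P(structural fatigue | strain alarm, overloaded truck, sensor calibration drift) = 0.306546 / 0.968880 ≈ 0.3164

P(structural fatigue | strain alarm, overloaded truck, sensor calibration drift) ≈ 0.3164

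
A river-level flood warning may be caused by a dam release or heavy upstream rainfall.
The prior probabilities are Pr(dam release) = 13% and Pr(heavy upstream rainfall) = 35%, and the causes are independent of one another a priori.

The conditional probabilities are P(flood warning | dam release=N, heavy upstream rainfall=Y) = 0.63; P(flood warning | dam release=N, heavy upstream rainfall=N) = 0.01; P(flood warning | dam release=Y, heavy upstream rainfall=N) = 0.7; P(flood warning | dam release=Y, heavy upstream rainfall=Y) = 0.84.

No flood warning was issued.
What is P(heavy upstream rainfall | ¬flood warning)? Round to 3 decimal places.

P(heavy upstream rainfall | ¬flood warning) ≈ 0.170

Sum P(¬flood warning|·) weighted by the priors over the 4 (dam release, heavy upstream rainfall) configurations:
  P(¬flood warning) = 0.99*0.87*0.65 + 0.37*0.87*0.35 + 0.3*0.13*0.65 + 0.16*0.13*0.35
        = 0.559845 + 0.112665 + 0.025350 + 0.007280 = 0.705140
Keeping only the heavy upstream rainfall-present terms gives 0.119945, so
  P(heavy upstream rainfall | ¬flood warning) = 0.119945 / 0.705140 ≈ 0.170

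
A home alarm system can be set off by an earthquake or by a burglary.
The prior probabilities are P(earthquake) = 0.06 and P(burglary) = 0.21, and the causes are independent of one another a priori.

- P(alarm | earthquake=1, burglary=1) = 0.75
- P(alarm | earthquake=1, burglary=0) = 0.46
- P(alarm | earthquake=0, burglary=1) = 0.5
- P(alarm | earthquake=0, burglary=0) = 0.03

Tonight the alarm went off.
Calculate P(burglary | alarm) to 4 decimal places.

By total probability over the 4 (earthquake, burglary) configurations:
  P(alarm) = 0.03·0.94·0.79 + 0.5·0.94·0.21 + 0.46·0.06·0.79 + 0.75·0.06·0.21
        = 0.022278 + 0.098700 + 0.021804 + 0.009450 = 0.152232
Keeping only the burglary-present terms gives 0.108150, so
  P(burglary | alarm) = 0.108150 / 0.152232 ≈ 0.7104

P(burglary | alarm) ≈ 0.7104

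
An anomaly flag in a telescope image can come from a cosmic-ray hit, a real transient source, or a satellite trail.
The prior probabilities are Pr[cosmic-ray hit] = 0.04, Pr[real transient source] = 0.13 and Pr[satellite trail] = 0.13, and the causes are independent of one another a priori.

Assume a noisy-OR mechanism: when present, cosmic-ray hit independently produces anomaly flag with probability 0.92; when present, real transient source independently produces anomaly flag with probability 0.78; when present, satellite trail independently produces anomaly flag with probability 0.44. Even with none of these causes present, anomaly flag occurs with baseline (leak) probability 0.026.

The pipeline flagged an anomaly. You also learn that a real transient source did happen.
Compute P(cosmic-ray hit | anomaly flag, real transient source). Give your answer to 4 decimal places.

P(cosmic-ray hit | anomaly flag, real transient source) ≈ 0.0489

Under noisy-OR, P(anomaly flag | causes) = 1 − (1−0.026)·∏(1−qᵢ) over the active causes.
P(anomaly flag | real transient source) = 0.78572*0.96*0.87 + 0.880003*0.96*0.13 + 0.982858*0.04*0.87 + 0.9904*0.04*0.13 = 0.656233 + 0.109824 + 0.034203 + 0.005150 = 0.805410
Of this, 0.039353 comes from 0.034203 + 0.005150 (the cosmic-ray hit=true cases).
Hence the posterior is 0.039353/0.805410 ≈ 0.0489.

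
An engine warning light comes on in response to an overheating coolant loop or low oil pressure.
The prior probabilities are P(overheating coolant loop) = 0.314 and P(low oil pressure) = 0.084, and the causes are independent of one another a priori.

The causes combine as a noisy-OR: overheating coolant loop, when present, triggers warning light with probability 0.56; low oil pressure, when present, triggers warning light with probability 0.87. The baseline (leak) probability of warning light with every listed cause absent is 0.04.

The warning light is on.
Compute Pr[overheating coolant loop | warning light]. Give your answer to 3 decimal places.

Pr[overheating coolant loop | warning light] ≈ 0.717

Under noisy-OR, P(warning light | causes) = 1 − (1−0.04)·∏(1−qᵢ) over the active causes.
P(warning light) = 0.04×0.686×0.916 + 0.8752×0.686×0.084 + 0.5776×0.314×0.916 + 0.945088×0.314×0.084 = 0.025135 + 0.050433 + 0.166132 + 0.024928 = 0.266628
Restricting to configurations with overheating coolant loop present: 0.166132 + 0.024928 = 0.191060.
Hence the posterior is 0.191060/0.266628 ≈ 0.717.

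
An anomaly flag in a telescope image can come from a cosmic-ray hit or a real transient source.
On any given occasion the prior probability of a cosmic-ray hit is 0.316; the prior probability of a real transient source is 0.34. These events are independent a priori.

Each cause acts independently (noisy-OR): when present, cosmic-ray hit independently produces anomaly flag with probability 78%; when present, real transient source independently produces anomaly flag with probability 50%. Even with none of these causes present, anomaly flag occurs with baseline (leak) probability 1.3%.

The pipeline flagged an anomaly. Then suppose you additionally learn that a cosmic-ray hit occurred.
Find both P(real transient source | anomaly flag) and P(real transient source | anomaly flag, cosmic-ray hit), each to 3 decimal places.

P(real transient source | anomaly flag) ≈ 0.558; P(real transient source | anomaly flag, cosmic-ray hit) ≈ 0.370

Under noisy-OR, P(anomaly flag | causes) = 1 − (1−0.013)·∏(1−qᵢ) over the active causes.
P(anomaly flag) = 0.013*0.684*0.66 + 0.5065*0.684*0.34 + 0.78286*0.316*0.66 + 0.89143*0.316*0.34 = 0.005869 + 0.117792 + 0.163273 + 0.095775 = 0.382709
Of this, 0.213567 comes from 0.117792 + 0.095775 (the real transient source=true cases).
Hence the posterior is 0.213567/0.382709 ≈ 0.558.

Now also conditioning on cosmic-ray hit=true:
P(anomaly flag | cosmic-ray hit) = 0.78286*0.66 + 0.89143*0.34 = 0.516688 + 0.303086 = 0.819774
The real transient source-present share is 0.89143*0.34 = 0.303086.
P(real transient source | anomaly flag, cosmic-ray hit) = 0.303086 / 0.819774 ≈ 0.370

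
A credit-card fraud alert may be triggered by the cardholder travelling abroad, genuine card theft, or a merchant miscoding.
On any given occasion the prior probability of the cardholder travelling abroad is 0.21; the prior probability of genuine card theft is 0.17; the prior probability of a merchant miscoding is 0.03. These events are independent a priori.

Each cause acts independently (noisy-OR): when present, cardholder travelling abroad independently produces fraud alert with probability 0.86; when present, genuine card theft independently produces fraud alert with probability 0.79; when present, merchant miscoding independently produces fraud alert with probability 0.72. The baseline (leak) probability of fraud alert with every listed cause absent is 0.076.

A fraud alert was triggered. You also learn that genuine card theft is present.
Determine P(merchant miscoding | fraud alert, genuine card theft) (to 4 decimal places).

Under noisy-OR, P(fraud alert | causes) = 1 − (1−0.076)·∏(1−qᵢ) over the active causes.
By total probability over the 4 (cardholder travelling abroad, merchant miscoding) configurations:
  P(fraud alert | genuine card theft) = 0.80596×0.79×0.97 + 0.945669×0.79×0.03 + 0.972834×0.21×0.97 + 0.992394×0.21×0.03
        = 0.617607 + 0.022412 + 0.198166 + 0.006252 = 0.844437
The terms with merchant miscoding present sum to 0.028664, so
  P(merchant miscoding | fraud alert, genuine card theft) = 0.028664 / 0.844437 ≈ 0.0339

P(merchant miscoding | fraud alert, genuine card theft) ≈ 0.0339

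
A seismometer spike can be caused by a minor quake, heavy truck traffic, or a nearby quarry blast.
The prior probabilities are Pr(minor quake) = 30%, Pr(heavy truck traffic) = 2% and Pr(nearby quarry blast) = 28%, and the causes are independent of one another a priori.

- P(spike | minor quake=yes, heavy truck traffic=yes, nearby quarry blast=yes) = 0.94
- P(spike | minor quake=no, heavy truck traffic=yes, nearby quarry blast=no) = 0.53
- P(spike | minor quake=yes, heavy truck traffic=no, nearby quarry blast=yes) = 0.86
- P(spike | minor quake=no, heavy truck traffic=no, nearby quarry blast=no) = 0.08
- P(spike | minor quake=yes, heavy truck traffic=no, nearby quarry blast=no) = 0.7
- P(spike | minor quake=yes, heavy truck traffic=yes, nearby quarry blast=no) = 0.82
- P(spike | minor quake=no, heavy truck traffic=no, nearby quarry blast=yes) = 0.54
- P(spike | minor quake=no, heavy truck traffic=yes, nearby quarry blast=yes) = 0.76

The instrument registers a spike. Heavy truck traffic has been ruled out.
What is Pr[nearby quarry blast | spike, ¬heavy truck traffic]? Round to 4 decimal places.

Weight on nearby quarry blast=true, given the evidence: 0.105840 + 0.072240 = 0.178080
Denominator P(spike | ¬heavy truck traffic): 0.08·0.7·0.72 + 0.54·0.7·0.28 + 0.7·0.3·0.72 + 0.86·0.3·0.28 = 0.369600
Posterior = 0.178080 / 0.369600 ≈ 0.4818

Pr[nearby quarry blast | spike, ¬heavy truck traffic] ≈ 0.4818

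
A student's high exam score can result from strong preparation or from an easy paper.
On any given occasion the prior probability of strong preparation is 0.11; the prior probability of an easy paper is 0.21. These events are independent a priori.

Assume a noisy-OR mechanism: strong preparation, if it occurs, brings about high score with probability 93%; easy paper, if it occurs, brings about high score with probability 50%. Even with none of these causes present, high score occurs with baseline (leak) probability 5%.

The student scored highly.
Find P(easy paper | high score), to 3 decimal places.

Under noisy-OR, P(high score | causes) = 1 − (1−0.05)·∏(1−qᵢ) over the active causes.
P(high score) = 0.05×0.89×0.79 + 0.525×0.89×0.21 + 0.9335×0.11×0.79 + 0.96675×0.11×0.21 = 0.035155 + 0.098123 + 0.081121 + 0.022332 = 0.236731
Restricting to configurations with easy paper present: 0.098123 + 0.022332 = 0.120455.
Hence the posterior is 0.120455/0.236731 ≈ 0.509.

P(easy paper | high score) ≈ 0.509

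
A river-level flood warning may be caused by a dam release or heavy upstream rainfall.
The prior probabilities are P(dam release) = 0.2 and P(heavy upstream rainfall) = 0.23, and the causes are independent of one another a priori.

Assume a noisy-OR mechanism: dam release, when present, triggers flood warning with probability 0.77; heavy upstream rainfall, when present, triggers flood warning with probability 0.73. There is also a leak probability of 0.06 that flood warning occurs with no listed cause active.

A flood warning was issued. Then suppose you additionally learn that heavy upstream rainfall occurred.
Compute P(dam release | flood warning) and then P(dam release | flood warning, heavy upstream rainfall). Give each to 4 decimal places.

Under noisy-OR, P(flood warning | causes) = 1 − (1−0.06)·∏(1−qᵢ) over the active causes.
By total probability over the 4 (dam release, heavy upstream rainfall) configurations:
  P(flood warning) = 0.06·0.8·0.77 + 0.7462·0.8·0.23 + 0.7838·0.2·0.77 + 0.941626·0.2·0.23
        = 0.036960 + 0.137301 + 0.120705 + 0.043315 = 0.338281
Configurations with dam release contribute 0.164020, so
  P(dam release | flood warning) = 0.164020 / 0.338281 ≈ 0.4849

With the extra evidence:
P(flood warning | heavy upstream rainfall) = 0.7462·0.8 + 0.941626·0.2 = 0.596960 + 0.188325 = 0.785285
The dam release-present share is 0.941626·0.2 = 0.188325.
P(dam release | flood warning, heavy upstream rainfall) = 0.188325 / 0.785285 ≈ 0.2398

P(dam release | flood warning) ≈ 0.4849; P(dam release | flood warning, heavy upstream rainfall) ≈ 0.2398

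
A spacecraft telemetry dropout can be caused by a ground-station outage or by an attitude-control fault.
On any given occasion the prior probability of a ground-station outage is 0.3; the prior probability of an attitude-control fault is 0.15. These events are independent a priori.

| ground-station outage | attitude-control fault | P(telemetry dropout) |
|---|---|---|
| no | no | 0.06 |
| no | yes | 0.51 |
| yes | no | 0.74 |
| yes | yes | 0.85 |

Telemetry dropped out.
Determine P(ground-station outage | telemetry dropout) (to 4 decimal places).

P(ground-station outage | telemetry dropout) ≈ 0.7177

Weight on ground-station outage=true, given the evidence: 0.188700 + 0.038250 = 0.226950
Normalizer over all consistent configurations: 0.06·0.7·0.85 + 0.51·0.7·0.15 + 0.74·0.3·0.85 + 0.85·0.3·0.15 = 0.316200
P(ground-station outage | telemetry dropout) = 0.226950/0.316200 ≈ 0.7177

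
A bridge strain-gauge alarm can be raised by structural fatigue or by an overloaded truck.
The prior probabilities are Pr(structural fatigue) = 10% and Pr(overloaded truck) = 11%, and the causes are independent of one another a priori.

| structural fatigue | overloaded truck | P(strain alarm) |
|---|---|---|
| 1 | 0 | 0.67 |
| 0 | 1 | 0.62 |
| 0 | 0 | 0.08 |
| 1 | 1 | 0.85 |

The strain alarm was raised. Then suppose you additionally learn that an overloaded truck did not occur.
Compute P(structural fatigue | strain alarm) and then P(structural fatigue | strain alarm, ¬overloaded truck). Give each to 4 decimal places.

P(structural fatigue | strain alarm) ≈ 0.3548; P(structural fatigue | strain alarm, ¬overloaded truck) ≈ 0.4820

Numerator (weight on configurations with structural fatigue): 0.059630 + 0.009350 = 0.068980
Denominator P(strain alarm): 0.08·0.9·0.89 + 0.62·0.9·0.11 + 0.67·0.1·0.89 + 0.85·0.1·0.11 = 0.194440
P(structural fatigue | strain alarm) = 0.068980/0.194440 ≈ 0.3548

With the extra evidence:
Sum P(strain alarm|·) weighted by the priors over both values of structural fatigue:
  P(strain alarm | ¬overloaded truck) = 0.08·0.9 + 0.67·0.1
        = 0.072000 + 0.067000 = 0.139000
Configurations with structural fatigue contribute 0.067000, so
  P(structural fatigue | strain alarm, ¬overloaded truck) = 0.067000 / 0.139000 ≈ 0.4820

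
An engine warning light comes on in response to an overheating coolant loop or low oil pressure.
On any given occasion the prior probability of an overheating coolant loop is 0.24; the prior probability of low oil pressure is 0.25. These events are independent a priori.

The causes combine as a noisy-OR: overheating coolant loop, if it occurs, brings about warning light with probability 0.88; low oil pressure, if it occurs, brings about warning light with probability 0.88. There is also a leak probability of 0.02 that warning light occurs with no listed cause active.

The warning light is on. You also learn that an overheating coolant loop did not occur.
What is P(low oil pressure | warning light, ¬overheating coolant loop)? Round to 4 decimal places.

Under noisy-OR, P(warning light | causes) = 1 − (1−0.02)·∏(1−qᵢ) over the active causes.
P(warning light | ¬overheating coolant loop) = 0.02·0.75 + 0.8824·0.25 = 0.015000 + 0.220600 = 0.235600
The low oil pressure-present share is 0.8824·0.25 = 0.220600.
So P(low oil pressure | warning light, ¬overheating coolant loop) = 0.220600/0.235600 ≈ 0.9363.

P(low oil pressure | warning light, ¬overheating coolant loop) ≈ 0.9363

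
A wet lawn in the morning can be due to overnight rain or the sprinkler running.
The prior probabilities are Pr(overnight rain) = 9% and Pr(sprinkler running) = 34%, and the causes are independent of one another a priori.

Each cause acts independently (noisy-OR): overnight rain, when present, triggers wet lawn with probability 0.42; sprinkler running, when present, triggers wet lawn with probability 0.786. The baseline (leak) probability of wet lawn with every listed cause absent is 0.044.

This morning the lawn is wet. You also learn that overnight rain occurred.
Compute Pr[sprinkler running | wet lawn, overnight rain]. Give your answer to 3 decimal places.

Under noisy-OR, P(wet lawn | causes) = 1 − (1−0.044)·∏(1−qᵢ) over the active causes.
Numerator (weight on configurations with sprinkler running): 0.881341×0.34 = 0.299656
Normalizer over all consistent configurations: 0.44552×0.66 + 0.881341×0.34 = 0.593699
Posterior = 0.299656 / 0.593699 ≈ 0.505

Pr[sprinkler running | wet lawn, overnight rain] ≈ 0.505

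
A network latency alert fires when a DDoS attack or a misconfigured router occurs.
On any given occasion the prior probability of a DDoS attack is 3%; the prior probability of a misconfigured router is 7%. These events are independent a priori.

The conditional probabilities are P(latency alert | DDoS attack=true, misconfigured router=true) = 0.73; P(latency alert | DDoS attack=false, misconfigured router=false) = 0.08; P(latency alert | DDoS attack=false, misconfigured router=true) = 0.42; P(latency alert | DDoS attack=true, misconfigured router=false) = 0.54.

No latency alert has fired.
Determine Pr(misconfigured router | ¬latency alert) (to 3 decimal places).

Numerator (weight on configurations with misconfigured router): 0.039382 + 0.000567 = 0.039949
Normalizer over all consistent configurations: 0.92×0.97×0.93 + 0.58×0.97×0.07 + 0.46×0.03×0.93 + 0.27×0.03×0.07 = 0.882715
P(misconfigured router | ¬latency alert) = 0.039949/0.882715 ≈ 0.045

Pr(misconfigured router | ¬latency alert) ≈ 0.045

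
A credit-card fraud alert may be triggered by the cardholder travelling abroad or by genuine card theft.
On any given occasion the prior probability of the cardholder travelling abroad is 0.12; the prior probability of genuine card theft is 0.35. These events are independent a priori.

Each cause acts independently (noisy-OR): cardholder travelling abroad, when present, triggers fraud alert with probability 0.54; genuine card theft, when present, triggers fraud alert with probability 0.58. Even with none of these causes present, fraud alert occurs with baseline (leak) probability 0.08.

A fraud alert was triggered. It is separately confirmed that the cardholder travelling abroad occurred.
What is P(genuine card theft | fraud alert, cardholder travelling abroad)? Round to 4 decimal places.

P(genuine card theft | fraud alert, cardholder travelling abroad) ≈ 0.4343

Under noisy-OR, P(fraud alert | causes) = 1 − (1−0.08)·∏(1−qᵢ) over the active causes.
By total probability over both values of genuine card theft:
  P(fraud alert | cardholder travelling abroad) = 0.5768·0.65 + 0.822256·0.35
        = 0.374920 + 0.287790 = 0.662710
Keeping only the genuine card theft-present terms gives 0.287790, so
  P(genuine card theft | fraud alert, cardholder travelling abroad) = 0.287790 / 0.662710 ≈ 0.4343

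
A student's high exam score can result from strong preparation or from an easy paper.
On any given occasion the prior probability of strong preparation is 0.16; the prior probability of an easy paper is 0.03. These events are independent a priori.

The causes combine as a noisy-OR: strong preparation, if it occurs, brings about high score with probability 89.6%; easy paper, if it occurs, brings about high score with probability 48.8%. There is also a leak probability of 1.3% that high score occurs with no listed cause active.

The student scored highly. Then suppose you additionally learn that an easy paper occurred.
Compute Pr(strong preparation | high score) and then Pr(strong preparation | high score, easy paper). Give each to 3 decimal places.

Pr(strong preparation | high score) ≈ 0.862; Pr(strong preparation | high score, easy paper) ≈ 0.267

Under noisy-OR, P(high score | causes) = 1 − (1−0.013)·∏(1−qᵢ) over the active causes.
P(high score) = 0.013×0.84×0.97 + 0.494656×0.84×0.03 + 0.897352×0.16×0.97 + 0.947444×0.16×0.03 = 0.010592 + 0.012465 + 0.139269 + 0.004548 = 0.166874
Of this, 0.143817 comes from 0.139269 + 0.004548 (the strong preparation=true cases).
Hence the posterior is 0.143817/0.166874 ≈ 0.862.

With the extra evidence:
For the numerator, keep only strong preparation=true terms: 0.947444*0.16 = 0.151591
Normalizer over all consistent configurations: 0.494656*0.84 + 0.947444*0.16 = 0.567102
Posterior = 0.151591 / 0.567102 ≈ 0.267
— easy paper explains away the evidence for strong preparation.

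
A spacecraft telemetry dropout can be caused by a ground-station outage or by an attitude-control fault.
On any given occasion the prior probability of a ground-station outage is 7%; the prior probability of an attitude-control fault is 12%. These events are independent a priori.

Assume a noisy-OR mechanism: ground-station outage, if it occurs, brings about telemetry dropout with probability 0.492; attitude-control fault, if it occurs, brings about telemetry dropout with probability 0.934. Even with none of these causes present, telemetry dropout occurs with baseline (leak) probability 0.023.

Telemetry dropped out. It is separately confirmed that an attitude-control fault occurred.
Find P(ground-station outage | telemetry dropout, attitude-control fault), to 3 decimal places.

Under noisy-OR, P(telemetry dropout | causes) = 1 − (1−0.023)·∏(1−qᵢ) over the active causes.
P(telemetry dropout | attitude-control fault) = 0.935518×0.93 + 0.967243×0.07 = 0.870032 + 0.067707 = 0.937739
Of this, 0.067707 comes from 0.967243×0.07 (the ground-station outage=true cases).
P(ground-station outage | telemetry dropout, attitude-control fault) = 0.067707 / 0.937739 ≈ 0.072

P(ground-station outage | telemetry dropout, attitude-control fault) ≈ 0.072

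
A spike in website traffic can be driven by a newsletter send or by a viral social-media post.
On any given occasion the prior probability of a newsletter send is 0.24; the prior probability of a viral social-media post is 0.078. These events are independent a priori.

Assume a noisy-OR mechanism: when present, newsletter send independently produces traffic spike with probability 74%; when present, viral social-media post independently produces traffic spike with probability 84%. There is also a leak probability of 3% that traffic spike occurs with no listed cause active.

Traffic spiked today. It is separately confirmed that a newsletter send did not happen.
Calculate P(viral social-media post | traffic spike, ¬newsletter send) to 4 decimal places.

Under noisy-OR, P(traffic spike | causes) = 1 − (1−0.03)·∏(1−qᵢ) over the active causes.
P(traffic spike | ¬newsletter send) = 0.03*0.922 + 0.8448*0.078 = 0.027660 + 0.065894 = 0.093554
Of this, 0.065894 comes from 0.8448*0.078 (the viral social-media post=true cases).
Hence the posterior is 0.065894/0.093554 ≈ 0.7043.

P(viral social-media post | traffic spike, ¬newsletter send) ≈ 0.7043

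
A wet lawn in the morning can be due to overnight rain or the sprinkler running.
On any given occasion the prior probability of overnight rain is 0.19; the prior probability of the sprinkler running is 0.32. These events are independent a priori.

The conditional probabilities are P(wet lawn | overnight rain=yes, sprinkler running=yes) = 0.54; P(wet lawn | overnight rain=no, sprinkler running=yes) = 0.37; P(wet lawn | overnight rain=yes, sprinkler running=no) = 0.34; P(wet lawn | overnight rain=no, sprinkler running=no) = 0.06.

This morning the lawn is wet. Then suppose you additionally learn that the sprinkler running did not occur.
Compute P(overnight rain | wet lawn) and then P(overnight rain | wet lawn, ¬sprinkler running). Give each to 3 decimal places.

Enumerate the 4 (overnight rain, sprinkler running) configurations and weight by the priors:
  P(wet lawn) = 0.06*0.81*0.68 + 0.37*0.81*0.32 + 0.34*0.19*0.68 + 0.54*0.19*0.32
        = 0.033048 + 0.095904 + 0.043928 + 0.032832 = 0.205712
Keeping only the overnight rain-present terms gives 0.076760, so
  P(overnight rain | wet lawn) = 0.076760 / 0.205712 ≈ 0.373

Now condition on the additional information:
By total probability over both values of overnight rain:
  P(wet lawn | ¬sprinkler running) = 0.06*0.81 + 0.34*0.19
        = 0.048600 + 0.064600 = 0.113200
Keeping only the overnight rain-present terms gives 0.064600, so
  P(overnight rain | wet lawn, ¬sprinkler running) = 0.064600 / 0.113200 ≈ 0.571

P(overnight rain | wet lawn) ≈ 0.373; P(overnight rain | wet lawn, ¬sprinkler running) ≈ 0.571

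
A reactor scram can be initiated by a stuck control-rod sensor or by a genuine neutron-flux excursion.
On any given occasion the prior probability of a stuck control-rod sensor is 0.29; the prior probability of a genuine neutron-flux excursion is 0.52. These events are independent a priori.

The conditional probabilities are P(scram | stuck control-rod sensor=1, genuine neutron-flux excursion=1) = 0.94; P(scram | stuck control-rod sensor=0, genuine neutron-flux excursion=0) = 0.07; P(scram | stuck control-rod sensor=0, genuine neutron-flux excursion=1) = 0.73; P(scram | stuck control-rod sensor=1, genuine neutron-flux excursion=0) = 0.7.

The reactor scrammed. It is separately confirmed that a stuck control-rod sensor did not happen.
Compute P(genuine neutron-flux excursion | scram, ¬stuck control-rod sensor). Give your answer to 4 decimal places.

P(genuine neutron-flux excursion | scram, ¬stuck control-rod sensor) ≈ 0.9187

Sum P(scram|·) weighted by the priors over both values of genuine neutron-flux excursion:
  P(scram | ¬stuck control-rod sensor) = 0.07·0.48 + 0.73·0.52
        = 0.033600 + 0.379600 = 0.413200
The terms with genuine neutron-flux excursion present sum to 0.379600, so
  P(genuine neutron-flux excursion | scram, ¬stuck control-rod sensor) = 0.379600 / 0.413200 ≈ 0.9187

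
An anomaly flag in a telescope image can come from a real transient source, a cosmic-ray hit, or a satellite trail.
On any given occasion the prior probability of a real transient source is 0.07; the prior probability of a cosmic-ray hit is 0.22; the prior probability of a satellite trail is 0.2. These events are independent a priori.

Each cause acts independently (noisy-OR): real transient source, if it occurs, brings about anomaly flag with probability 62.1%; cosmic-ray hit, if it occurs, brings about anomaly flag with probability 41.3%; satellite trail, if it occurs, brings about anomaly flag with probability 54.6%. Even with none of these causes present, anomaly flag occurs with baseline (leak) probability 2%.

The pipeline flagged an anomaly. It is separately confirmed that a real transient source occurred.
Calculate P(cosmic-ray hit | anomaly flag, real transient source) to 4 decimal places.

Under noisy-OR, P(anomaly flag | causes) = 1 − (1−0.02)·∏(1−qᵢ) over the active causes.
By total probability over the 4 (cosmic-ray hit, satellite trail) configurations:
  P(anomaly flag | real transient source) = 0.62858·0.78·0.8 + 0.831375·0.78·0.2 + 0.781976·0.22·0.8 + 0.901017·0.22·0.2
        = 0.392234 + 0.129695 + 0.137628 + 0.039645 = 0.699202
Configurations with cosmic-ray hit contribute 0.177273, so
  P(cosmic-ray hit | anomaly flag, real transient source) = 0.177273 / 0.699202 ≈ 0.2535

P(cosmic-ray hit | anomaly flag, real transient source) ≈ 0.2535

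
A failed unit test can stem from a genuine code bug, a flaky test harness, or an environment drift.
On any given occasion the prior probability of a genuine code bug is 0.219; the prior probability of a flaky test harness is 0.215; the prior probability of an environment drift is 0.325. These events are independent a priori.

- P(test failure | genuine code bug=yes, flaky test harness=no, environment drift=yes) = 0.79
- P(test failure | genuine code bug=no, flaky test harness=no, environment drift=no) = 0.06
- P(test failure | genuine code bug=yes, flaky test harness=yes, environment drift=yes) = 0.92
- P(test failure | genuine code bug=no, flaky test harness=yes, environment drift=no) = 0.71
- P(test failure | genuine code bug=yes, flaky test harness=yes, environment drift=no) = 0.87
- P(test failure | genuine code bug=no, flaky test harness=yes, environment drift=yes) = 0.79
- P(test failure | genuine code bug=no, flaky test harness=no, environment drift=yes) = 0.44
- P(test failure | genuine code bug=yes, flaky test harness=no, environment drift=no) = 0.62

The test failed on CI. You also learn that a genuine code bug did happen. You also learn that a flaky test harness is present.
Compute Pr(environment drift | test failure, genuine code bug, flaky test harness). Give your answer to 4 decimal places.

Pr(environment drift | test failure, genuine code bug, flaky test harness) ≈ 0.3374

By total probability over both values of environment drift:
  P(test failure | genuine code bug, flaky test harness) = 0.87*0.675 + 0.92*0.325
        = 0.587250 + 0.299000 = 0.886250
Keeping only the environment drift-present terms gives 0.299000, so
  P(environment drift | test failure, genuine code bug, flaky test harness) = 0.299000 / 0.886250 ≈ 0.3374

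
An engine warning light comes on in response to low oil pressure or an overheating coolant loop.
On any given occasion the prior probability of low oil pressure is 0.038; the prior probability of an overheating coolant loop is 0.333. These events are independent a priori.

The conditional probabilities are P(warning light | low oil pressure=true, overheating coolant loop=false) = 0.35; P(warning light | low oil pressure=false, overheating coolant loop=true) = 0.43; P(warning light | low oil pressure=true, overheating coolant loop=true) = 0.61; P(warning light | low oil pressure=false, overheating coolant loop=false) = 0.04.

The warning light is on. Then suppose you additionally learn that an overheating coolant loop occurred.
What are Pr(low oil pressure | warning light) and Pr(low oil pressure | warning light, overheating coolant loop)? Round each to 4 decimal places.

Pr(low oil pressure | warning light) ≈ 0.0922; Pr(low oil pressure | warning light, overheating coolant loop) ≈ 0.0531

By total probability over the 4 (low oil pressure, overheating coolant loop) configurations:
  P(warning light) = 0.04×0.962×0.667 + 0.43×0.962×0.333 + 0.35×0.038×0.667 + 0.61×0.038×0.333
        = 0.025666 + 0.137749 + 0.008871 + 0.007719 = 0.180005
Configurations with low oil pressure contribute 0.016590, so
  P(low oil pressure | warning light) = 0.016590 / 0.180005 ≈ 0.0922

With the extra evidence:
Numerator (weight on configurations with low oil pressure): 0.61*0.038 = 0.023180
The normalizing constant is 0.43*0.962 + 0.61*0.038 = 0.436840
P(low oil pressure | warning light, overheating coolant loop) = 0.023180/0.436840 ≈ 0.0531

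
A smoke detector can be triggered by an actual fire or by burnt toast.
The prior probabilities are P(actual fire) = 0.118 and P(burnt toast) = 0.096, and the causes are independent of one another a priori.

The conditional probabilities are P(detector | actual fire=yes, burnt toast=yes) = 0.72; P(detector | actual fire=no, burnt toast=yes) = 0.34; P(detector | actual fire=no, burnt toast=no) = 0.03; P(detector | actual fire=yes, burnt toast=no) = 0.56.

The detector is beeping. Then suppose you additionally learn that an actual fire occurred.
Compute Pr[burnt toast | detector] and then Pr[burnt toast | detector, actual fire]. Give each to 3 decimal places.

Pr[burnt toast | detector] ≈ 0.306; Pr[burnt toast | detector, actual fire] ≈ 0.120

For the numerator, keep only burnt toast=true terms: 0.028788 + 0.008156 = 0.036944
The normalizing constant is 0.03*0.882*0.904 + 0.34*0.882*0.096 + 0.56*0.118*0.904 + 0.72*0.118*0.096 = 0.120600
Posterior = 0.036944 / 0.120600 ≈ 0.306

Now also conditioning on actual fire=true:
Enumerate both values of burnt toast and weight by the priors:
  P(detector | actual fire) = 0.56·0.904 + 0.72·0.096
        = 0.506240 + 0.069120 = 0.575360
Keeping only the burnt toast-present terms gives 0.069120, so
  P(burnt toast | detector, actual fire) = 0.069120 / 0.575360 ≈ 0.120
— actual fire explains away the evidence for burnt toast.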